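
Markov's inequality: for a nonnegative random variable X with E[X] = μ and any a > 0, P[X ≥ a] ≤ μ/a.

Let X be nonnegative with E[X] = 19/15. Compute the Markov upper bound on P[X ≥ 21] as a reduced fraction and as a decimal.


μ = E[X] = 19/15, a = 21.
Markov: P[X ≥ 21] ≤ μ/a = (19/15)/21 = 19/315.
Numerically: ≈ 0.060317.
(Since a = 21 > μ = 1.266667, the bound 19/315 is < 1 and informative.)

P[X ≥ 21] ≤ 19/315 ≈ 0.060317.


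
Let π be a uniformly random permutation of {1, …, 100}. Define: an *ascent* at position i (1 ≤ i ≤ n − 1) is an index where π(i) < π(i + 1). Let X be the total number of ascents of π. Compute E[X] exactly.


Write X = Σ X_I over i = 1, …, 99, with X_I the indicator of one ascent.
There are 99 indicators.
For each fixed i, the pair (π(i), π(i+1)) is a uniformly random ordered pair of distinct values from {1, …, 100}; by symmetry P[π(i) < π(i+1)] = 1/2.
By linearity: E[X] = 99 · (1/2) = (100 − 1) · (1/2) = 99/2 ≈ 49.5000.

E[X] = 99/2 = 49.5000.


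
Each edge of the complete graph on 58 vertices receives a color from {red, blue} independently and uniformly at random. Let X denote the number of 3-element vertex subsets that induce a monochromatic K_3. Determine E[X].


Let X = Σ_S X_S over the C(58, 3) = 30856 subsets S of size 3, where X_S = 1 if the K_3 on S is monochromatic.
For a fixed S, the K_3 on S has C(3, 2) = 3 edges. P[all 3 edges red] = (1/2)^3, and likewise for blue, so P[monochromatic] = 2·(1/2)^3 = 2^{1 − 3} = 1/4.
By linearity: E[X] = C(58, 3) · 2^{1 − 3} = 30856 · 1/4 = 7714.
Numerically: E[X] ≈ 7714.000000.

E[X] = C(58,3)·2^(1−C(3,2)) = 7714 ≈ 7714.000000.


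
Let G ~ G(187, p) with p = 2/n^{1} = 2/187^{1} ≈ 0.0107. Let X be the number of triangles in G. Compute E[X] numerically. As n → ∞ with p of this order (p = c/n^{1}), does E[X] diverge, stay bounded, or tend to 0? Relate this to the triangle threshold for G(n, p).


Number of potential triangles: C(187, 3) = 1072445.
Each occurs with probability p³ ≈ (0.0107)³ ≈ 1.223391e-06.
By linearity: E[X] = C(187, 3)·p³ ≈ 1072445 · 1.223391e-06 ≈ 1.3120.
Here α = 1, so p = 2/n is exactly at the triangle threshold p ~ 1/n. Asymptotically E[X] → c³/6 = 2³/6 = 4/3 ≈ 1.3333, a bounded constant. In this regime the triangle count is asymptotically Poisson(c³/6).

E[X] ≈ 1.3120; in regime p = Θ(1/n^{1}) E[X] stays bounded (at the triangle threshold p ~ 1/n).


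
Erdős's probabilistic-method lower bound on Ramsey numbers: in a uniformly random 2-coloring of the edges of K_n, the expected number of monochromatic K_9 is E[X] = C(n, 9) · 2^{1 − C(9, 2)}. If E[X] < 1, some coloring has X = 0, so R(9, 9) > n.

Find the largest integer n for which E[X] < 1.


We need C(n, 9) · 2^{1 − 36} < 1, i.e. C(n, 9) < 2^{36 − 1} = 34359738368.
Check values of n near the boundary:
  n = 59: C(59, 9) = 12565671261; 12565671261 < 34359738368? YES
  n = 60: C(60, 9) = 14783142660; 14783142660 < 34359738368? YES
  n = 61: C(61, 9) = 17341763505; 17341763505 < 34359738368? YES
  n = 62: C(62, 9) = 20286591270; 20286591270 < 34359738368? YES
  n = 63: C(63, 9) = 23667689815; 23667689815 < 34359738368? YES
  n = 64: C(64, 9) = 27540584512; 27540584512 < 34359738368? YES
  n = 65: C(65, 9) = 31966749880; 31966749880 < 34359738368? YES
  n = 66: C(66, 9) = 37014131440; 37014131440 < 34359738368? NO
  n = 67: C(67, 9) = 42757703560; 42757703560 < 34359738368? NO
The largest n with C(n, 9) < 34359738368 is n = 65 (where E[X] = 3995843735/4294967296 ≈ 0.9304). Hence R(9, 9) > 65, i.e. R(9, 9) ≥ 66.

Largest n = 65; hence R(9, 9) > 65.


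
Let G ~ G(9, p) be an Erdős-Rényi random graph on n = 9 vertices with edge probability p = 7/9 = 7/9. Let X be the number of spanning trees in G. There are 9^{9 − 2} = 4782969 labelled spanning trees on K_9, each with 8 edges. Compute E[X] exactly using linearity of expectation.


K_9 has 9^{9 − 2} = 4782969 labelled spanning trees.
For each such spanning tree H, let X_H = 1 if all 8 edges of H are present in G. Then P[X_H = 1] = p^{8} = (7/9)^{8} = 5764801/43046721.
By linearity of expectation: E[X] = Σ_H E[X_H] = 4782969 · p^{8} = 4782969 · 5764801/43046721 = 5764801/9.
Numerically: E[X] ≈ 6.41e+05.

E[X] = 4782969 · (7/9)^{8} = 5764801/9 ≈ 6.41e+05.


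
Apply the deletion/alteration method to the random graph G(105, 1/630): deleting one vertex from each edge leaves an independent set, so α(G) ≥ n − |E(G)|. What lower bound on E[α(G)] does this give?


E[|E(G)|] = C(105, 2)·p = 5460 · (1/630) = 26/3.
E[α(G)] ≥ n − E[|E(G)|] = 105 − 26/3 = 289/3.
Numerically: ≈ 96.333.
(This is only a lower bound; the true E[α(G)] may be larger.)

E[α(G)] ≥ 289/3 ≈ 96.333.


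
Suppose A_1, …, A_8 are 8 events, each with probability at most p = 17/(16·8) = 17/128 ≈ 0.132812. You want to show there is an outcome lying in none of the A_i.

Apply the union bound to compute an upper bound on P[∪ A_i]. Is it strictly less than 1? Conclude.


Union bound: P[∪_{i=1}^{8} A_i] ≤ Σ_i P[A_i] ≤ 8·p = 8·(17/128) = 17/16.
Numerically: 17/16 ≈ 1.062500.
Is 17/16 < 1? NO.
Since the bound 17/16 is ≥ 1, the union bound is uninformative here; it does NOT by itself certify existence.

8·p = 17/16 ≈ 1.062500; existence NOT certified by the union bound.


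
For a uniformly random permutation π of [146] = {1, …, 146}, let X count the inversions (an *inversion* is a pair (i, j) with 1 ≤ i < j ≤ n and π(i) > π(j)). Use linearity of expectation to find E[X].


Write X = Σ X_I over the C(146, 2) = 10585 pairs i < j, with X_I the indicator of one inversion.
There are 10585 indicators.
For each fixed pair i < j, the values π(i) and π(j) are two distinct elements of {1, …, 146} in uniformly random order; by symmetry P[π(i) > π(j)] = 1/2.
By linearity: E[X] = 10585 · (1/2) = C(146, 2) · (1/2) = 10585/2 = 10585/2 ≈ 5292.5000.

E[X] = 10585/2 = 5292.5000.


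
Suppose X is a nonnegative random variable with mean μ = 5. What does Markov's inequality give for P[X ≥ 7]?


μ = E[X] = 5, a = 7.
Markov: P[X ≥ 7] ≤ μ/a = (5)/7 = 5/7.
Numerically: ≈ 0.7143.
(Since a = 7 > μ = 5.0000, the bound 5/7 is < 1 and informative.)

P[X ≥ 7] ≤ 5/7 ≈ 0.7143.


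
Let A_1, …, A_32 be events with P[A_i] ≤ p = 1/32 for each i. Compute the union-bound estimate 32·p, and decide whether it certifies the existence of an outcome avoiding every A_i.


Union bound: P[∪_{i=1}^{32} A_i] ≤ Σ_i P[A_i] ≤ 32·p = 32·(1/32) = 1.
Numerically: 1 ≈ 1.000000.
Is 1 < 1? NO.
Since the bound 1 is ≥ 1, the union bound is uninformative here; it does NOT by itself certify existence.

32·p = 1 ≈ 1.000000; existence NOT certified by the union bound.


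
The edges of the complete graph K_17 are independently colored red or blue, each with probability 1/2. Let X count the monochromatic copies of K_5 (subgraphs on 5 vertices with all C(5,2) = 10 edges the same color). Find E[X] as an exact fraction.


Let X = Σ_S X_S over the C(17, 5) = 6188 subsets S of size 5, where X_S = 1 if the K_5 on S is monochromatic.
For a fixed S, the K_5 on S has C(5, 2) = 10 edges. P[all 10 edges red] = (1/2)^10, and likewise for blue, so P[monochromatic] = 2·(1/2)^10 = 2^{1 − 10} = 1/512.
By linearity of expectation: E[X] = C(17, 5) · 2^{1 − 10} = 6188 · 1/512 = 1547/128.
Numerically: E[X] ≈ 12.085938.

E[X] = C(17,5)·2^(1−C(5,2)) = 1547/128 ≈ 12.085938.


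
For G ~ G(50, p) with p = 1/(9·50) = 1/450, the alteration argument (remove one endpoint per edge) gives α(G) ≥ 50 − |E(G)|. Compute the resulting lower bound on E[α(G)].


E[|E(G)|] = C(50, 2)·p = 1225 · (1/450) = 49/18.
E[α(G)] ≥ n − E[|E(G)|] = 50 − 49/18 = 851/18.
Numerically: ≈ 47.277778.
(This is only a lower bound; the true E[α(G)] may be larger.)

E[α(G)] ≥ 851/18 ≈ 47.277778.


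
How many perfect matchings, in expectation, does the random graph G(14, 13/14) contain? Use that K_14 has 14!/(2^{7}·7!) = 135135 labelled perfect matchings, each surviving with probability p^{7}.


K_14 has 14!/(2^{7}·7!) = 135135 labelled perfect matchings.
For each such perfect matching H, let X_H = 1 if all 7 edges of H are present in G. Then P[X_H = 1] = p^{7} = (13/14)^{7} = 62748517/105413504.
By linearity of expectation: E[X] = Σ_H E[X_H] = 135135 · p^{7} = 135135 · 62748517/105413504 = 1211360120685/15059072.
Numerically: E[X] ≈ 8.04e+04.

E[X] = 135135 · (13/14)^{7} = 1211360120685/15059072 ≈ 8.04e+04.


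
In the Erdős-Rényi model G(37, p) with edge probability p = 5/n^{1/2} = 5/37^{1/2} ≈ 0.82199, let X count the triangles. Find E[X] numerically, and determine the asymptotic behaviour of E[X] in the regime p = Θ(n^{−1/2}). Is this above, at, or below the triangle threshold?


Number of potential triangles: C(37, 3) = 7770.
Each occurs with probability p³ ≈ (0.82199)³ ≈ 5.5540198e-01.
By linearity: E[X] = C(37, 3)·p³ ≈ 7770 · 5.5540198e-01 ≈ 4315.47342.
Since α = 1/2 < 1, p = c/n^{1/2} ≫ 1/n is above the triangle threshold p ~ 1/n. Asymptotically E[X] ~ (c³/6)·n^{3(1−α)} = (5³/6)·n^{1.5} → ∞; triangles are abundant w.h.p.

E[X] ≈ 4315.47342; in regime p = Θ(1/n^{1/2}) E[X] diverges (above the triangle threshold p ~ 1/n).


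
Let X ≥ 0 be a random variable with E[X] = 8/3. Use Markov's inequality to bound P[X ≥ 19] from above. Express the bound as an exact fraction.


μ = E[X] = 8/3, a = 19.
Markov: P[X ≥ 19] ≤ μ/a = (8/3)/19 = 8/57.
Numerically: ≈ 0.140351.
(Since a = 19 > μ = 2.666667, the bound 8/57 is < 1 and informative.)

P[X ≥ 19] ≤ 8/57 ≈ 0.140351.


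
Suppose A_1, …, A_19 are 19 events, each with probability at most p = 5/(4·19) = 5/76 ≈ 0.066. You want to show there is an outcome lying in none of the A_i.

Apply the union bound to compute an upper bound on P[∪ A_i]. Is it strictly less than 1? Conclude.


Union bound: P[∪_{i=1}^{19} A_i] ≤ Σ_i P[A_i] ≤ 19·p = 19·(5/76) = 5/4.
Numerically: 5/4 ≈ 1.250.
Is 5/4 < 1? NO.
Since the bound 5/4 is ≥ 1, the union bound is uninformative here; it does NOT by itself certify existence.

19·p = 5/4 ≈ 1.250; existence NOT certified by the union bound.


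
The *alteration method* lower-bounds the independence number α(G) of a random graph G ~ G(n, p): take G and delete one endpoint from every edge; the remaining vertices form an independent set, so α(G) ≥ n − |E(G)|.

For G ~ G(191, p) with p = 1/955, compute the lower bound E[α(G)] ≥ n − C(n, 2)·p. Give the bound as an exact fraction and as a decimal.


E[|E(G)|] = C(191, 2)·p = 18145 · (1/955) = 19.
E[α(G)] ≥ n − E[|E(G)|] = 191 − 19 = 172.
Numerically: ≈ 172.000000.
(This is only a lower bound; the true E[α(G)] may be larger.)

E[α(G)] ≥ 172 ≈ 172.000000.


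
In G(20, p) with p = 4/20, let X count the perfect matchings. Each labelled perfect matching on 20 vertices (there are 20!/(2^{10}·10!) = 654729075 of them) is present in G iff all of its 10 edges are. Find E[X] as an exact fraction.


K_20 has 20!/(2^{10}·10!) = 654729075 labelled perfect matchings.
For each such perfect matching H, let X_H = 1 if all 10 edges of H are present in G. Then P[X_H = 1] = p^{10} = (1/5)^{10} = 1/9765625.
By linearity: E[X] = Σ_H E[X_H] = 654729075 · p^{10} = 654729075 · 1/9765625 = 26189163/390625.
Numerically: E[X] ≈ 67.

E[X] = 654729075 · (1/5)^{10} = 26189163/390625 ≈ 67.


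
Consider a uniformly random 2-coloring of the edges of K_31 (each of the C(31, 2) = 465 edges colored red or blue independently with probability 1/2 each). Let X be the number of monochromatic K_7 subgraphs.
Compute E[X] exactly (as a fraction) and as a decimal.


Let X = Σ_S X_S over the C(31, 7) = 2629575 subsets S of size 7, where X_S = 1 if the K_7 on S is monochromatic.
For a fixed S, the K_7 on S has C(7, 2) = 21 edges. P[all 21 edges red] = (1/2)^21, and likewise for blue, so P[monochromatic] = 2·(1/2)^21 = 2^{1 − 21} = 1/1048576.
Summing: E[X] = C(31, 7) · 2^{1 − 21} = 2629575 · 1/1048576 = 2629575/1048576.
Numerically: E[X] ≈ 2.5078.

E[X] = C(31,7)·2^(1−C(7,2)) = 2629575/1048576 ≈ 2.5078.


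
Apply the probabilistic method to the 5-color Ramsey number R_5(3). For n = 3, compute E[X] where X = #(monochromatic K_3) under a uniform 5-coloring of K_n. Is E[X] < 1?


E[X] = C(3, 3) · 5^{1 − 3} = 1 · 5^{−2} = 1/25.
As a reduced fraction: E[X] = 1/25 ≈ 0.040.
Is E[X] < 1? YES.
Since E[X] < 1, there exists a 5-coloring of K_{3} with no monochromatic K_3; hence R_5(3) > 3.

E[X] = 1/25 ≈ 0.040; E[X] < 1, so R_5(3) > 3.


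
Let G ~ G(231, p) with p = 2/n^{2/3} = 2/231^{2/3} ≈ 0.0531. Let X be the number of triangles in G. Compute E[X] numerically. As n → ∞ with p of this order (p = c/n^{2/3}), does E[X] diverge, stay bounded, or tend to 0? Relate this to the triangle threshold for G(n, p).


Number of potential triangles: C(231, 3) = 2027795.
Each occurs with probability p³ ≈ (0.0531)³ ≈ 1.49922e-04.
By linearity: E[X] = C(231, 3)·p³ ≈ 2027795 · 1.49922e-04 ≈ 304.012.
Since α = 2/3 < 1, p = c/n^{2/3} ≫ 1/n is above the triangle threshold p ~ 1/n. Asymptotically E[X] ~ (c³/6)·n^{3(1−α)} = (2³/6)·n^{1} → ∞; triangles are abundant w.h.p.

E[X] ≈ 304.012; in regime p = Θ(1/n^{2/3}) E[X] diverges (above the triangle threshold p ~ 1/n).


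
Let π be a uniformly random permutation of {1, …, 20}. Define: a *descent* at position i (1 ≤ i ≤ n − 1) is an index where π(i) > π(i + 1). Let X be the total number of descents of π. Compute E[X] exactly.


Write X = Σ X_I over i = 1, …, 19, with X_I the indicator of one descent.
There are 19 indicators.
For each fixed i, the pair (π(i), π(i+1)) is a uniformly random ordered pair of distinct values from {1, …, 20}; by symmetry P[π(i) > π(i+1)] = 1/2.
By linearity: E[X] = 19 · (1/2) = (20 − 1) · (1/2) = 19/2 ≈ 9.500.

E[X] = 19/2 = 9.500.


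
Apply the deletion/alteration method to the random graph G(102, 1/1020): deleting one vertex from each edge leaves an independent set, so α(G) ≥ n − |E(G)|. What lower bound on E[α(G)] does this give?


E[|E(G)|] = C(102, 2)·p = 5151 · (1/1020) = 101/20.
E[α(G)] ≥ n − E[|E(G)|] = 102 − 101/20 = 1939/20.
Numerically: ≈ 96.950.
(This is only a lower bound; the true E[α(G)] may be larger.)

E[α(G)] ≥ 1939/20 ≈ 96.950.


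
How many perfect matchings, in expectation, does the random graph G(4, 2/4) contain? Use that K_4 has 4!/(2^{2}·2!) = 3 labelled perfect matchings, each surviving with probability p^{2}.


K_4 has 4!/(2^{2}·2!) = 3 labelled perfect matchings.
For each such perfect matching H, let X_H = 1 if all 2 edges of H are present in G. Then P[X_H = 1] = p^{2} = (1/2)^{2} = 1/4.
By linearity: E[X] = Σ_H E[X_H] = 3 · p^{2} = 3 · 1/4 = 3/4.
Numerically: E[X] ≈ 0.75.

E[X] = 3 · (1/2)^{2} = 3/4 ≈ 0.75.


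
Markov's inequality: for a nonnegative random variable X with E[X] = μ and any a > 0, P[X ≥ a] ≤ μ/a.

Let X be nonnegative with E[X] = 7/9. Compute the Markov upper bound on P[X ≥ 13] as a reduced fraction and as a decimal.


μ = E[X] = 7/9, a = 13.
Markov: P[X ≥ 13] ≤ μ/a = (7/9)/13 = 7/117.
Numerically: ≈ 0.059829.
(Since a = 13 > μ = 0.777778, the bound 7/117 is < 1 and informative.)

P[X ≥ 13] ≤ 7/117 ≈ 0.059829.


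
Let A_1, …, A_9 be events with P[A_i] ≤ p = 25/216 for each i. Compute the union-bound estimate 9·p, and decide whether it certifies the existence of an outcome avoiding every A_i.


Union bound: P[∪_{i=1}^{9} A_i] ≤ Σ_i P[A_i] ≤ 9·p = 9·(25/216) = 25/24.
Numerically: 25/24 ≈ 1.0417.
Is 25/24 < 1? NO.
Since the bound 25/24 is ≥ 1, the union bound is uninformative here; it does NOT by itself certify existence.

9·p = 25/24 ≈ 1.0417; existence NOT certified by the union bound.


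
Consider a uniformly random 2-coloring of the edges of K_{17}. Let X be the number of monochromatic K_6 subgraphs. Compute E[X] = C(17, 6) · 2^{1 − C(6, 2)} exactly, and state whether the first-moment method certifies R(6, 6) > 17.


E[X] = C(17, 6) · 2^{1 − 15} = 12376 · 2^{−14} = 12376/16384.
As a reduced fraction: E[X] = 1547/2048 ≈ 0.75537.
Is E[X] < 1? YES.
Since E[X] < 1, there exists a 2-coloring of K_{17} with no monochromatic K_6; hence R(6, 6) > 17.

E[X] = 1547/2048 ≈ 0.75537; E[X] < 1, so R(6, 6) > 17.


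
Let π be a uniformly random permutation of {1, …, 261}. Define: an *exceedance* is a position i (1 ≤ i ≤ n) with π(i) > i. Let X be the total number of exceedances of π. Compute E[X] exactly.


Write X = Σ_{i=1}^{261} X_i, where X_i = 1_{π(i) > i}.
For each fixed i, π(i) is uniform over {1, …, 261} (marginal of a uniform permutation), so P[π(i) > i] = (n − i)/n. Summing: Σ_{i=1}^{261} (n − i)/n = (0 + 1 + … + 260)/261 = 261(261 − 1)/(2·261) = (261 − 1)/2.
Hence E[X] = Σ_{i=1}^{261} (261 − i)/261 = 130 ≈ 130.000000.

E[X] = 130 = 130.000000.


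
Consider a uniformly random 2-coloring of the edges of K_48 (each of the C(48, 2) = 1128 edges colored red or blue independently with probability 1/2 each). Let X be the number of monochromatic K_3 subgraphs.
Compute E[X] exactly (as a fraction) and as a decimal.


Let X = Σ_S X_S over the C(48, 3) = 17296 subsets S of size 3, where X_S = 1 if the K_3 on S is monochromatic.
For a fixed S, the K_3 on S has C(3, 2) = 3 edges. P[all 3 edges red] = (1/2)^3, and likewise for blue, so P[monochromatic] = 2·(1/2)^3 = 2^{1 − 3} = 1/4.
By linearity: E[X] = C(48, 3) · 2^{1 − 3} = 17296 · 1/4 = 4324.
Numerically: E[X] ≈ 4324.000000.

E[X] = C(48,3)·2^(1−C(3,2)) = 4324 ≈ 4324.000000.


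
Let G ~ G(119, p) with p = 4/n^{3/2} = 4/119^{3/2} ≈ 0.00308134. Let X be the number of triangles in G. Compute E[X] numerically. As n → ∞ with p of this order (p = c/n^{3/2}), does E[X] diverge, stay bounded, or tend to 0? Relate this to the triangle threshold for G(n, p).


Number of potential triangles: C(119, 3) = 273819.
Each occurs with probability p³ ≈ (0.00308134)³ ≈ 2.92562493e-08.
By linearity: E[X] = C(119, 3)·p³ ≈ 273819 · 2.92562493e-08 ≈ 0.008011.
Since α = 3/2 > 1, p = c/n^{3/2} = o(1/n) is below the triangle threshold p ~ 1/n. Asymptotically E[X] ~ (c³/6)·n^{3(1−α)} = (4³/6)·n^{-1.5} → 0, so by Markov's inequality G has no triangles w.h.p.

E[X] ≈ 0.008011; in regime p = Θ(1/n^{3/2}) E[X] tends to 0 (below the triangle threshold p ~ 1/n).


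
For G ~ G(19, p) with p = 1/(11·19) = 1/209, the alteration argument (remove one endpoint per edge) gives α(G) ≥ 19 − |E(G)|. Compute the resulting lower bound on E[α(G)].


E[|E(G)|] = C(19, 2)·p = 171 · (1/209) = 9/11.
E[α(G)] ≥ n − E[|E(G)|] = 19 − 9/11 = 200/11.
Numerically: ≈ 18.1818.
(This is only a lower bound; the true E[α(G)] may be larger.)

E[α(G)] ≥ 200/11 ≈ 18.1818.


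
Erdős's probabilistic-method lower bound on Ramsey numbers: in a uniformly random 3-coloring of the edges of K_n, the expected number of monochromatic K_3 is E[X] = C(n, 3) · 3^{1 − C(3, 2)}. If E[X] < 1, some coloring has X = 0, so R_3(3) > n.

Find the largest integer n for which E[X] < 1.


We need C(n, 3) · 3^{1 − 3} < 1, i.e. C(n, 3) < 3^{3 − 1} = 9.
Check values of n near the boundary:
  n = 3: C(3, 3) = 1; 1 < 9? YES
  n = 4: C(4, 3) = 4; 4 < 9? YES
  n = 5: C(5, 3) = 10; 10 < 9? NO
The largest n with C(n, 3) < 9 is n = 4 (where E[X] = 4/9 ≈ 0.444444). Hence R_3(3) > 4, i.e. R_3(3) ≥ 5.

Largest n = 4; hence R_3(3) > 4.


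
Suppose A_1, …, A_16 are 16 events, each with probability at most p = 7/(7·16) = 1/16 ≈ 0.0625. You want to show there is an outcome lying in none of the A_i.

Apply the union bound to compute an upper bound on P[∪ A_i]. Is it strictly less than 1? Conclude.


Union bound: P[∪_{i=1}^{16} A_i] ≤ Σ_i P[A_i] ≤ 16·p = 16·(1/16) = 1.
Numerically: 1 ≈ 1.0000.
Is 1 < 1? NO.
Since the bound 1 is ≥ 1, the union bound is uninformative here; it does NOT by itself certify existence.

16·p = 1 ≈ 1.0000; existence NOT certified by the union bound.


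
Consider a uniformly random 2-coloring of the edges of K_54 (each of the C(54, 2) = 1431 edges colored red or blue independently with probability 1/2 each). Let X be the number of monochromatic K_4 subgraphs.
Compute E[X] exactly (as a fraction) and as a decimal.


Let X = Σ_S X_S over the C(54, 4) = 316251 subsets S of size 4, where X_S = 1 if the K_4 on S is monochromatic.
For a fixed S, the K_4 on S has C(4, 2) = 6 edges. P[all 6 edges red] = (1/2)^6, and likewise for blue, so P[monochromatic] = 2·(1/2)^6 = 2^{1 − 6} = 1/32.
By linearity: E[X] = C(54, 4) · 2^{1 − 6} = 316251 · 1/32 = 316251/32.
Numerically: E[X] ≈ 9882.843750.

E[X] = C(54,4)·2^(1−C(4,2)) = 316251/32 ≈ 9882.843750.


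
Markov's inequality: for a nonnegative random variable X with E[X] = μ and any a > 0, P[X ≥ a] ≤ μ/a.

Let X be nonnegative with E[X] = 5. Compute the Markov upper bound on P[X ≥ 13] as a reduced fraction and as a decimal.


μ = E[X] = 5, a = 13.
Markov: P[X ≥ 13] ≤ μ/a = (5)/13 = 5/13.
Numerically: ≈ 0.3846.
(Since a = 13 > μ = 5.0000, the bound 5/13 is < 1 and informative.)

P[X ≥ 13] ≤ 5/13 ≈ 0.3846.


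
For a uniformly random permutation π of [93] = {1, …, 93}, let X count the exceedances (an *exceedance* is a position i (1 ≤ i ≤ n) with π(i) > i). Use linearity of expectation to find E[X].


Write X = Σ_{i=1}^{93} X_i, where X_i = 1_{π(i) > i}.
For each fixed i, π(i) is uniform over {1, …, 93} (marginal of a uniform permutation), so P[π(i) > i] = (n − i)/n. Summing: Σ_{i=1}^{93} (n − i)/n = (0 + 1 + … + 92)/93 = 93(93 − 1)/(2·93) = (93 − 1)/2.
Hence E[X] = Σ_{i=1}^{93} (93 − i)/93 = 46 ≈ 46.000000.

E[X] = 46 = 46.000000.


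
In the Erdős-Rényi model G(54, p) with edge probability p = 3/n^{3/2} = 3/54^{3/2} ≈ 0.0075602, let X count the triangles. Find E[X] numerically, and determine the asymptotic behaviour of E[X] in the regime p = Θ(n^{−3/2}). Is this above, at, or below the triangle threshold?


Number of potential triangles: C(54, 3) = 24804.
Each occurs with probability p³ ≈ (0.0075602)³ ≈ 4.3210754e-07.
By linearity: E[X] = C(54, 3)·p³ ≈ 24804 · 4.3210754e-07 ≈ 0.01072.
Since α = 3/2 > 1, p = c/n^{3/2} = o(1/n) is below the triangle threshold p ~ 1/n. Asymptotically E[X] ~ (c³/6)·n^{3(1−α)} = (3³/6)·n^{-1.5} → 0, so by Markov's inequality G has no triangles w.h.p.

E[X] ≈ 0.01072; in regime p = Θ(1/n^{3/2}) E[X] tends to 0 (below the triangle threshold p ~ 1/n).


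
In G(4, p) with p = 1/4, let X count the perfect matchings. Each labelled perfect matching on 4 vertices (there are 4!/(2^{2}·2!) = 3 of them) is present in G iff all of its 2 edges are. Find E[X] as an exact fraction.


K_4 has 4!/(2^{2}·2!) = 3 labelled perfect matchings.
For each such perfect matching H, let X_H = 1 if all 2 edges of H are present in G. Then P[X_H = 1] = p^{2} = (1/4)^{2} = 1/16.
By linearity: E[X] = Σ_H E[X_H] = 3 · p^{2} = 3 · 1/16 = 3/16.
Numerically: E[X] ≈ 0.1875.

E[X] = 3 · (1/4)^{2} = 3/16 ≈ 0.1875.


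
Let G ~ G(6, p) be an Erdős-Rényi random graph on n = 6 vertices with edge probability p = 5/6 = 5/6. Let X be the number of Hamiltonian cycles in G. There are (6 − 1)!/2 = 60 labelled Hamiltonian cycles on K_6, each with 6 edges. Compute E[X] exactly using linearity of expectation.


K_6 has (6 − 1)!/2 = 60 labelled Hamiltonian cycles.
For each such Hamiltonian cycle H, let X_H = 1 if all 6 edges of H are present in G. Then P[X_H = 1] = p^{6} = (5/6)^{6} = 15625/46656.
Summing the indicators: E[X] = Σ_H E[X_H] = 60 · p^{6} = 60 · 15625/46656 = 78125/3888.
Numerically: E[X] ≈ 20.0939.

E[X] = 60 · (5/6)^{6} = 78125/3888 ≈ 20.0939.


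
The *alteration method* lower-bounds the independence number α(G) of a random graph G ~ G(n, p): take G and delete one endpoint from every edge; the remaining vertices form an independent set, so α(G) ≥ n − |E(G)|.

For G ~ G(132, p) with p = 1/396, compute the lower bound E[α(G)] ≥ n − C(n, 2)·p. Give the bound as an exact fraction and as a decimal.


E[|E(G)|] = C(132, 2)·p = 8646 · (1/396) = 131/6.
E[α(G)] ≥ n − E[|E(G)|] = 132 − 131/6 = 661/6.
Numerically: ≈ 110.167.
(This is only a lower bound; the true E[α(G)] may be larger.)

E[α(G)] ≥ 661/6 ≈ 110.167.


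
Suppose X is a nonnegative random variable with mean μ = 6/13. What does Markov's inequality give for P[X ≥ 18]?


μ = E[X] = 6/13, a = 18.
Markov: P[X ≥ 18] ≤ μ/a = (6/13)/18 = 1/39.
Numerically: ≈ 0.02564.
(Since a = 18 > μ = 0.46154, the bound 1/39 is < 1 and informative.)

P[X ≥ 18] ≤ 1/39 ≈ 0.02564.


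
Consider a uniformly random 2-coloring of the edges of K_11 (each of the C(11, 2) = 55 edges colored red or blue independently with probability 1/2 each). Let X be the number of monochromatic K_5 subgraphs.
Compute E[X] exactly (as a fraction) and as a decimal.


Let X = Σ_S X_S over the C(11, 5) = 462 subsets S of size 5, where X_S = 1 if the K_5 on S is monochromatic.
For a fixed S, the K_5 on S has C(5, 2) = 10 edges. P[all 10 edges red] = (1/2)^10, and likewise for blue, so P[monochromatic] = 2·(1/2)^10 = 2^{1 − 10} = 1/512.
By linearity of expectation: E[X] = C(11, 5) · 2^{1 − 10} = 462 · 1/512 = 231/256.
Numerically: E[X] ≈ 0.90234.

E[X] = C(11,5)·2^(1−C(5,2)) = 231/256 ≈ 0.90234.


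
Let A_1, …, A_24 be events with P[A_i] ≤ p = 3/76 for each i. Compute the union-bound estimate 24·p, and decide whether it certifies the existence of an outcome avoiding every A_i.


Union bound: P[∪_{i=1}^{24} A_i] ≤ Σ_i P[A_i] ≤ 24·p = 24·(3/76) = 18/19.
Numerically: 18/19 ≈ 0.9474.
Is 18/19 < 1? YES.
Since P[∪ A_i] ≤ 18/19 < 1, the complement has P[∩ A_i^c] ≥ 1 − 18/19 = 1/19 > 0, so some outcome avoids every A_i.

24·p = 18/19 ≈ 0.9474; existence CERTIFIED by the union bound.


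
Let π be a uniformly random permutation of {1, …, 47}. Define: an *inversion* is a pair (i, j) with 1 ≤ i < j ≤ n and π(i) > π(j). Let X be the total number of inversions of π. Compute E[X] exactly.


Write X = Σ X_I over the C(47, 2) = 1081 pairs i < j, with X_I the indicator of one inversion.
There are 1081 indicators.
For each fixed pair i < j, the values π(i) and π(j) are two distinct elements of {1, …, 47} in uniformly random order; by symmetry P[π(i) > π(j)] = 1/2.
By linearity: E[X] = 1081 · (1/2) = C(47, 2) · (1/2) = 1081/2 = 1081/2 ≈ 540.50000.

E[X] = 1081/2 = 540.50000.


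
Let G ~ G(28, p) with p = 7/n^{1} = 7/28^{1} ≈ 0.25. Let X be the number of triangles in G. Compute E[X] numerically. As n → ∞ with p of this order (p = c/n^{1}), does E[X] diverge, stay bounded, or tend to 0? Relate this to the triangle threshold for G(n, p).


Number of potential triangles: C(28, 3) = 3276.
Each occurs with probability p³ ≈ (0.25)³ ≈ 1.562500e-02.
By linearity: E[X] = C(28, 3)·p³ ≈ 3276 · 1.562500e-02 ≈ 51.1875.
Here α = 1, so p = 7/n is exactly at the triangle threshold p ~ 1/n. Asymptotically E[X] → c³/6 = 7³/6 = 343/6 ≈ 57.1667, a bounded constant. In this regime the triangle count is asymptotically Poisson(c³/6).

E[X] ≈ 51.1875; in regime p = Θ(1/n^{1}) E[X] stays bounded (at the triangle threshold p ~ 1/n).


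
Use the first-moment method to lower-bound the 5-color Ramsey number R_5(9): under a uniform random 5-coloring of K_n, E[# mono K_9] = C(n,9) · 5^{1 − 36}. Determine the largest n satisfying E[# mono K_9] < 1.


We need C(n, 9) · 5^{1 − 36} < 1, i.e. C(n, 9) < 5^{36 − 1} = 2910383045673370361328125.
Check values of n near the boundary:
  n = 2170: C(2170, 9) = 2891746779868845075610510; 2891746779868845075610510 < 2910383045673370361328125? YES
  n = 2171: C(2171, 9) = 2903784578674959601827205; 2903784578674959601827205 < 2910383045673370361328125? YES
  n = 2172: C(2172, 9) = 2915866900084148060642020; 2915866900084148060642020 < 2910383045673370361328125? NO
  n = 2173: C(2173, 9) = 2927993888115921319674265; 2927993888115921319674265 < 2910383045673370361328125? NO
The largest n with C(n, 9) < 2910383045673370361328125 is n = 2171 (where E[X] = 580756915734991920365441/582076609134674072265625 ≈ 0.9977). Hence R_5(9) > 2171, i.e. R_5(9) ≥ 2172.

Largest n = 2171; hence R_5(9) > 2171.


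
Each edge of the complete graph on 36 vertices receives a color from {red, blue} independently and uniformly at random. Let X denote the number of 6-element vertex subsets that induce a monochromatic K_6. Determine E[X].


Let X = Σ_S X_S over the C(36, 6) = 1947792 subsets S of size 6, where X_S = 1 if the K_6 on S is monochromatic.
For a fixed S, the K_6 on S has C(6, 2) = 15 edges. P[all 15 edges red] = (1/2)^15, and likewise for blue, so P[monochromatic] = 2·(1/2)^15 = 2^{1 − 15} = 1/16384.
By linearity of expectation: E[X] = C(36, 6) · 2^{1 − 15} = 1947792 · 1/16384 = 121737/1024.
Numerically: E[X] ≈ 118.8838.

E[X] = C(36,6)·2^(1−C(6,2)) = 121737/1024 ≈ 118.8838.


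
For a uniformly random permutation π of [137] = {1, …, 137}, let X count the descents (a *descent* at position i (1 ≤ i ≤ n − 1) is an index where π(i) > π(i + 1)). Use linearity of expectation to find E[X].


Write X = Σ X_I over i = 1, …, 136, with X_I the indicator of one descent.
There are 136 indicators.
For each fixed i, the pair (π(i), π(i+1)) is a uniformly random ordered pair of distinct values from {1, …, 137}; by symmetry P[π(i) > π(i+1)] = 1/2.
By linearity: E[X] = 136 · (1/2) = (137 − 1) · (1/2) = 68 ≈ 68.000.

E[X] = 68 = 68.000.


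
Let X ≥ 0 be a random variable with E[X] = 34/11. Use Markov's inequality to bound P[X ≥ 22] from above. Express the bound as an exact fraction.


μ = E[X] = 34/11, a = 22.
Markov: P[X ≥ 22] ≤ μ/a = (34/11)/22 = 17/121.
Numerically: ≈ 0.14050.
(Since a = 22 > μ = 3.09091, the bound 17/121 is < 1 and informative.)

P[X ≥ 22] ≤ 17/121 ≈ 0.14050.


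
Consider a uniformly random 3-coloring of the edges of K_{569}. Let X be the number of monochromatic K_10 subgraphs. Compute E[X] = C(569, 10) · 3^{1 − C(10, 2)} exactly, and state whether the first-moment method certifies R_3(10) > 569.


E[X] = C(569, 10) · 3^{1 − 45} = 905357721286137524328 · 3^{−44} = 905357721286137524328/984770902183611232881.
As a reduced fraction: E[X] = 100595302365126391592/109418989131512359209 ≈ 0.919359.
Is E[X] < 1? YES.
Since E[X] < 1, there exists a 3-coloring of K_{569} with no monochromatic K_10; hence R_3(10) > 569.

E[X] = 100595302365126391592/109418989131512359209 ≈ 0.919359; E[X] < 1, so R_3(10) > 569.


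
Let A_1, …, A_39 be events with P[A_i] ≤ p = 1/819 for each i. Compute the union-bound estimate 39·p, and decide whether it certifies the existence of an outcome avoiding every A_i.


Union bound: P[∪_{i=1}^{39} A_i] ≤ Σ_i P[A_i] ≤ 39·p = 39·(1/819) = 1/21.
Numerically: 1/21 ≈ 0.048.
Is 1/21 < 1? YES.
Since P[∪ A_i] ≤ 1/21 < 1, the complement has P[∩ A_i^c] ≥ 1 − 1/21 = 20/21 > 0, so some outcome avoids every A_i.

39·p = 1/21 ≈ 0.048; existence CERTIFIED by the union bound.


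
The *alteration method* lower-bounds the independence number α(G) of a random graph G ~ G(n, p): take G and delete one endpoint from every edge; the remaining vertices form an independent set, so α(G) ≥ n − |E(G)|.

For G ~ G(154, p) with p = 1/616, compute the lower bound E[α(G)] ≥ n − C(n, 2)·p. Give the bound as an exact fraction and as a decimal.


E[|E(G)|] = C(154, 2)·p = 11781 · (1/616) = 153/8.
E[α(G)] ≥ n − E[|E(G)|] = 154 − 153/8 = 1079/8.
Numerically: ≈ 134.875000.
(This is only a lower bound; the true E[α(G)] may be larger.)

E[α(G)] ≥ 1079/8 ≈ 134.875000.


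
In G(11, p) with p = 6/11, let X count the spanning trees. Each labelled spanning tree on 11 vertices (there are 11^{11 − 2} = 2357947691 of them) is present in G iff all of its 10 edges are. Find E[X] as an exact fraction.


K_11 has 11^{11 − 2} = 2357947691 labelled spanning trees.
For each such spanning tree H, let X_H = 1 if all 10 edges of H are present in G. Then P[X_H = 1] = p^{10} = (6/11)^{10} = 60466176/25937424601.
By linearity: E[X] = Σ_H E[X_H] = 2357947691 · p^{10} = 2357947691 · 60466176/25937424601 = 60466176/11.
Numerically: E[X] ≈ 5.4969e+06.

E[X] = 2357947691 · (6/11)^{10} = 60466176/11 ≈ 5.4969e+06.


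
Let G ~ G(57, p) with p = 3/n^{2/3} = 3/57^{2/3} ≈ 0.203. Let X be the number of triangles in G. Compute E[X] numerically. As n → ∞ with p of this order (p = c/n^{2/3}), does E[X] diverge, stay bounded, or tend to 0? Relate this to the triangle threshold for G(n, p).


Number of potential triangles: C(57, 3) = 29260.
Each occurs with probability p³ ≈ (0.203)³ ≈ 8.31025e-03.
By linearity: E[X] = C(57, 3)·p³ ≈ 29260 · 8.31025e-03 ≈ 243.158.
Since α = 2/3 < 1, p = c/n^{2/3} ≫ 1/n is above the triangle threshold p ~ 1/n. Asymptotically E[X] ~ (c³/6)·n^{3(1−α)} = (3³/6)·n^{1} → ∞; triangles are abundant w.h.p.

E[X] ≈ 243.158; in regime p = Θ(1/n^{2/3}) E[X] diverges (above the triangle threshold p ~ 1/n).


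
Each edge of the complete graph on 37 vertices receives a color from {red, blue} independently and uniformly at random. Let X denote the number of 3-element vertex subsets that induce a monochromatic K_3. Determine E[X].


Let X = Σ_S X_S over the C(37, 3) = 7770 subsets S of size 3, where X_S = 1 if the K_3 on S is monochromatic.
For a fixed S, the K_3 on S has C(3, 2) = 3 edges. P[all 3 edges red] = (1/2)^3, and likewise for blue, so P[monochromatic] = 2·(1/2)^3 = 2^{1 − 3} = 1/4.
By linearity of expectation: E[X] = C(37, 3) · 2^{1 − 3} = 7770 · 1/4 = 3885/2.
Numerically: E[X] ≈ 1942.500.

E[X] = C(37,3)·2^(1−C(3,2)) = 3885/2 ≈ 1942.500.


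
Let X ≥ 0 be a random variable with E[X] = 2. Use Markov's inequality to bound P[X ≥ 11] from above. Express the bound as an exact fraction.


μ = E[X] = 2, a = 11.
Markov: P[X ≥ 11] ≤ μ/a = (2)/11 = 2/11.
Numerically: ≈ 0.1818.
(Since a = 11 > μ = 2.0000, the bound 2/11 is < 1 and informative.)

P[X ≥ 11] ≤ 2/11 ≈ 0.1818.


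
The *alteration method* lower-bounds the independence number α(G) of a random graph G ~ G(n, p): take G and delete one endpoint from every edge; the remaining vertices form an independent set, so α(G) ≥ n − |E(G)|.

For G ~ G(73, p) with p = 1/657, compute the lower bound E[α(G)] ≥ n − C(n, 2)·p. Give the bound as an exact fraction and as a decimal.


E[|E(G)|] = C(73, 2)·p = 2628 · (1/657) = 4.
E[α(G)] ≥ n − E[|E(G)|] = 73 − 4 = 69.
Numerically: ≈ 69.0000.
(This is only a lower bound; the true E[α(G)] may be larger.)

E[α(G)] ≥ 69 ≈ 69.0000.


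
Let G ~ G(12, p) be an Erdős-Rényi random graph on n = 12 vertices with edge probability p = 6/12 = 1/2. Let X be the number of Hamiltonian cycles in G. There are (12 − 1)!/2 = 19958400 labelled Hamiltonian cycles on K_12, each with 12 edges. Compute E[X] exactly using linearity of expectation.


K_12 has (12 − 1)!/2 = 19958400 labelled Hamiltonian cycles.
For each such Hamiltonian cycle H, let X_H = 1 if all 12 edges of H are present in G. Then P[X_H = 1] = p^{12} = (1/2)^{12} = 1/4096.
By linearity: E[X] = Σ_H E[X_H] = 19958400 · p^{12} = 19958400 · 1/4096 = 155925/32.
Numerically: E[X] ≈ 4872.7.

E[X] = 19958400 · (1/2)^{12} = 155925/32 ≈ 4872.7.


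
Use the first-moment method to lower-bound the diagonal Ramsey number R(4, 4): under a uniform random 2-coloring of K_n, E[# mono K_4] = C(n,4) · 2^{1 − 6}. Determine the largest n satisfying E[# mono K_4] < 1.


We need C(n, 4) · 2^{1 − 6} < 1, i.e. C(n, 4) < 2^{6 − 1} = 32.
Check values of n near the boundary:
  n = 4: C(4, 4) = 1; 1 < 32? YES
  n = 5: C(5, 4) = 5; 5 < 32? YES
  n = 6: C(6, 4) = 15; 15 < 32? YES
  n = 7: C(7, 4) = 35; 35 < 32? NO
  n = 8: C(8, 4) = 70; 70 < 32? NO
The largest n with C(n, 4) < 32 is n = 6 (where E[X] = 15/32 ≈ 0.46875). Hence R(4, 4) > 6, i.e. R(4, 4) ≥ 7.

Largest n = 6; hence R(4, 4) > 6.


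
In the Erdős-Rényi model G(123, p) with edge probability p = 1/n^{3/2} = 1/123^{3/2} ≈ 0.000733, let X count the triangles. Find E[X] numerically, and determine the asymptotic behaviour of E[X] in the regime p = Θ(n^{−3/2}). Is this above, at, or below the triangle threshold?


Number of potential triangles: C(123, 3) = 302621.
Each occurs with probability p³ ≈ (0.000733)³ ≈ 3.93937e-10.
By linearity: E[X] = C(123, 3)·p³ ≈ 302621 · 3.93937e-10 ≈ 0.000.
Since α = 3/2 > 1, p = c/n^{3/2} = o(1/n) is below the triangle threshold p ~ 1/n. Asymptotically E[X] ~ (c³/6)·n^{3(1−α)} = (1³/6)·n^{-1.5} → 0, so by Markov's inequality G has no triangles w.h.p.

E[X] ≈ 0.000; in regime p = Θ(1/n^{3/2}) E[X] tends to 0 (below the triangle threshold p ~ 1/n).


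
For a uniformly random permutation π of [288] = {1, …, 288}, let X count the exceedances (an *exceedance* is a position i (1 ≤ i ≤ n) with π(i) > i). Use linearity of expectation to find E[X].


Write X = Σ_{i=1}^{288} X_i, where X_i = 1_{π(i) > i}.
For each fixed i, π(i) is uniform over {1, …, 288} (marginal of a uniform permutation), so P[π(i) > i] = (n − i)/n. Summing: Σ_{i=1}^{288} (n − i)/n = (0 + 1 + … + 287)/288 = 288(288 − 1)/(2·288) = (288 − 1)/2.
Hence E[X] = Σ_{i=1}^{288} (288 − i)/288 = 287/2 ≈ 143.500.

E[X] = 287/2 = 143.500.


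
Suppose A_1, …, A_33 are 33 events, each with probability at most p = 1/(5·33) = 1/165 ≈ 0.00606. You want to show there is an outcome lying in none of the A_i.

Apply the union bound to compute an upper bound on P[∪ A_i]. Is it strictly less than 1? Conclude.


Union bound: P[∪_{i=1}^{33} A_i] ≤ Σ_i P[A_i] ≤ 33·p = 33·(1/165) = 1/5.
Numerically: 1/5 ≈ 0.20000.
Is 1/5 < 1? YES.
Since P[∪ A_i] ≤ 1/5 < 1, the complement has P[∩ A_i^c] ≥ 1 − 1/5 = 4/5 > 0, so some outcome avoids every A_i.

33·p = 1/5 ≈ 0.20000; existence CERTIFIED by the union bound.


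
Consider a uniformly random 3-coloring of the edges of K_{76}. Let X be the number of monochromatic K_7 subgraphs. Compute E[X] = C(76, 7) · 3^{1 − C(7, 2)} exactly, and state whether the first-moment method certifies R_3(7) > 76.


E[X] = C(76, 7) · 3^{1 − 21} = 2186189400 · 3^{−20} = 2186189400/3486784401.
As a reduced fraction: E[X] = 728729800/1162261467 ≈ 0.62699.
Is E[X] < 1? YES.
Since E[X] < 1, there exists a 3-coloring of K_{76} with no monochromatic K_7; hence R_3(7) > 76.

E[X] = 728729800/1162261467 ≈ 0.62699; E[X] < 1, so R_3(7) > 76.


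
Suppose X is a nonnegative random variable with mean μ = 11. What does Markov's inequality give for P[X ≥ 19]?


μ = E[X] = 11, a = 19.
Markov: P[X ≥ 19] ≤ μ/a = (11)/19 = 11/19.
Numerically: ≈ 0.578947.
(Since a = 19 > μ = 11.000000, the bound 11/19 is < 1 and informative.)

P[X ≥ 19] ≤ 11/19 ≈ 0.578947.


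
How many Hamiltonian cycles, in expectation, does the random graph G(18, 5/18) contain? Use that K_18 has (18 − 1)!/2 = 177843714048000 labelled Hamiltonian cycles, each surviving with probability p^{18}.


K_18 has (18 − 1)!/2 = 177843714048000 labelled Hamiltonian cycles.
For each such Hamiltonian cycle H, let X_H = 1 if all 18 edges of H are present in G. Then P[X_H = 1] = p^{18} = (5/18)^{18} = 3814697265625/39346408075296537575424.
By linearity of expectation: E[X] = Σ_H E[X_H] = 177843714048000 · p^{18} = 177843714048000 · 3814697265625/39346408075296537575424 = 56800365447998046875/3294258113514384.
Numerically: E[X] ≈ 17242.

E[X] = 177843714048000 · (5/18)^{18} = 56800365447998046875/3294258113514384 ≈ 17242.


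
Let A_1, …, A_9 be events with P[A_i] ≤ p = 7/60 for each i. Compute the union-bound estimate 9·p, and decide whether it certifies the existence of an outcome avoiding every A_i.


Union bound: P[∪_{i=1}^{9} A_i] ≤ Σ_i P[A_i] ≤ 9·p = 9·(7/60) = 21/20.
Numerically: 21/20 ≈ 1.050.
Is 21/20 < 1? NO.
Since the bound 21/20 is ≥ 1, the union bound is uninformative here; it does NOT by itself certify existence.

9·p = 21/20 ≈ 1.050; existence NOT certified by the union bound.
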